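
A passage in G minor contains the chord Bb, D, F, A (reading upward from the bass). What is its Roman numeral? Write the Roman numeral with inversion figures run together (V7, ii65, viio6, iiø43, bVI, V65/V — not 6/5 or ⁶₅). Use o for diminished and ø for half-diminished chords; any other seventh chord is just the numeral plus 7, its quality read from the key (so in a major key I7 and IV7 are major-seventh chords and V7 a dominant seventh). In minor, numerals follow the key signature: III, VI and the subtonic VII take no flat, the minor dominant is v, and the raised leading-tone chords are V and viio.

Stacked in thirds the chord is Bb-D-F-A: a major seventh chord on Bb.
In G minor, Bb is the mediant; the diatonic major seventh chord there is III7.

III7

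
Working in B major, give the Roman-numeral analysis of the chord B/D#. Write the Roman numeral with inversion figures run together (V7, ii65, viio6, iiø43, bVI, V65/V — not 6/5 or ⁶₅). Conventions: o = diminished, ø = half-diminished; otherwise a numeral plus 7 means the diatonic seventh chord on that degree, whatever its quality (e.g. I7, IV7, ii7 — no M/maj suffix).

The pitches B-D#-F# form a major triad rooted on B.
In B major, B is the tonic; the diatonic major triad there is I.
With D# in the bass the chord is in first inversion, so the figured bass is 6.

I6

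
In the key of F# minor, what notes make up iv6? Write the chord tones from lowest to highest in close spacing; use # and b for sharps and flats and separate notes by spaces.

The numeral's case and figure indicate a minor triad. In F# minor its root, the subdominant, is B.
Stacking thirds from B gives B-D-F#.
With the 6 figure the chord is in first inversion; from the bass D upward in close position it reads D-F#-B.

D F# B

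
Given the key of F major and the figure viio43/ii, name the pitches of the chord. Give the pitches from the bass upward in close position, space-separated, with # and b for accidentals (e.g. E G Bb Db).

viio43/ii is a secondary leading-tone chord. The target ii is G in F major; the applied chord is rooted a semitone below, on F#.
Building a fully diminished seventh chord on F# gives F#-A-C-Eb.
The figured bass 43 indicates second inversion, placing the fifth (C) in the bass: C-Eb-F#-A.

C Eb F# A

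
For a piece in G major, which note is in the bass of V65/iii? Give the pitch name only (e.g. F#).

The applied chord V65/iii is rooted on F#: F#-A#-C#-E.
The figure 65 means first inversion — the third is in the bass.

A#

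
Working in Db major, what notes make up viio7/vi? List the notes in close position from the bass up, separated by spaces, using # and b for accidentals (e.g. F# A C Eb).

viio7/vi is a secondary leading-tone chord. The target vi is Bb in Db major; the applied chord is rooted a semitone below, on A.
Building a fully diminished seventh chord on A gives A-C-Eb-Gb.

A C Eb Gb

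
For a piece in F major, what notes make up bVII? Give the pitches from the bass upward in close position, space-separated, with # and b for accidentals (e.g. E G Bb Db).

bVII is a major triad on the lowered seventh degree (the subtonic), borrowed from the parallel minor. In F major that root is Eb.
So the chord is Eb-G-Bb.

Eb G Bb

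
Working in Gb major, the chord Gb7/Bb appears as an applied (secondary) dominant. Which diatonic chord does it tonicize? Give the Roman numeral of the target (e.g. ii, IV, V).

The chord is a dominant seventh chord on Gb.
A dominant resolves down a perfect fifth: Gb → Cb. In Gb major, Cb is scale degree 4, i.e. IV.

IV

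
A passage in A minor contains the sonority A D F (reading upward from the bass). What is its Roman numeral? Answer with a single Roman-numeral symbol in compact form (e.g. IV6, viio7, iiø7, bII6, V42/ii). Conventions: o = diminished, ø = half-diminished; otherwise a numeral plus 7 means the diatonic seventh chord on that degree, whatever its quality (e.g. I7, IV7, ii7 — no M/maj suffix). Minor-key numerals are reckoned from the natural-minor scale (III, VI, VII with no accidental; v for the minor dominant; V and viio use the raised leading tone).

iv64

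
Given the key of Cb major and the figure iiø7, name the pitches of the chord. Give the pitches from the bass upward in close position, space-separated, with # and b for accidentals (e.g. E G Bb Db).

Db Fb Abb Cb

Scale degree 2 in Cb major is Db; here the chord built on it is altered to a half-diminished seventh chord. iiø7 is the half-diminished supertonic seventh, borrowed from the parallel minor.
So the chord is Db-Fb-Abb-Cb.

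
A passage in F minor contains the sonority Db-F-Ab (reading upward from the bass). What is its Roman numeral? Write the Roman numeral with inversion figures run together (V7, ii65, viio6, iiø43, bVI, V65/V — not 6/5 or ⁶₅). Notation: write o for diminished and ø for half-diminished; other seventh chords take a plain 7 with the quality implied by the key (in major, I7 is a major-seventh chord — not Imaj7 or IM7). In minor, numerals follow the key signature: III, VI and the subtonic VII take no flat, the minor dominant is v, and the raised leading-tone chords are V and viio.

Stacked in thirds the chord is Db-F-Ab: a major triad on Db.
Db is scale degree 6 in F minor, and a major triad on that degree is written VI.

VI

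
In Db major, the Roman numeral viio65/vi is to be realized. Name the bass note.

C

The applied chord viio65/vi is rooted on A: A-C-Eb-Gb.
The figure 65 means first inversion — the third is in the bass.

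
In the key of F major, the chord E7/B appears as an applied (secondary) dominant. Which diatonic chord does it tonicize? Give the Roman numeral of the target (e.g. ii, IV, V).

iii

The chord is a dominant seventh chord on E.
A dominant resolves down a perfect fifth: E → A. In F major, A is scale degree 3, i.e. iii.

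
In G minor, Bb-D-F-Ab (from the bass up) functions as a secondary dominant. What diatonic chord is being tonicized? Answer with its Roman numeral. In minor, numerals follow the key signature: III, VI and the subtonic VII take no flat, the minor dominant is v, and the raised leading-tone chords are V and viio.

VI

The chord is a dominant seventh chord on Bb.
A dominant resolves down a perfect fifth: Bb → Eb. In G minor, Eb is scale degree 6, i.e. VI.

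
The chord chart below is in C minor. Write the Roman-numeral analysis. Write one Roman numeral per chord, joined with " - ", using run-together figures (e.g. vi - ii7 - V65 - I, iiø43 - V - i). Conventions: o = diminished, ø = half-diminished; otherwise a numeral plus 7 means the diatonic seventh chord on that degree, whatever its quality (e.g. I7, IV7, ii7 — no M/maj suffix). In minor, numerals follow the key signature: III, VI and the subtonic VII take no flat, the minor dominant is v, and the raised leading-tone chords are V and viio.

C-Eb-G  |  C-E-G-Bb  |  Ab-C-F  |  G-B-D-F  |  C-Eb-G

C-Eb-G: minor triad on C = scale degree 1 → i.
C-E-G-Bb is the secondary dominant of iv (dominant seventh chord on C): V7/iv.
Ab-C-F: root F is the subdominant; minor triad there is iv6.
G-B-D-F: root G is the dominant; dominant seventh chord there is V7.
C-Eb-G has root C, degree 1 in C minor, so i.

i - V7/iv - iv6 - V7 - i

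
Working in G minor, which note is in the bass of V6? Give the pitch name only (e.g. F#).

V in G minor has root D; the chord is D-F#-A.
The figure 6 means first inversion — the third is in the bass.

F#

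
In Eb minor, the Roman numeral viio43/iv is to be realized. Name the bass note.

The applied chord viio43/iv is rooted on G: G-Bb-Db-Fb.
The figure 43 means second inversion — the fifth is in the bass.

Db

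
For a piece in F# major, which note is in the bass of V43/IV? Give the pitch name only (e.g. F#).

C#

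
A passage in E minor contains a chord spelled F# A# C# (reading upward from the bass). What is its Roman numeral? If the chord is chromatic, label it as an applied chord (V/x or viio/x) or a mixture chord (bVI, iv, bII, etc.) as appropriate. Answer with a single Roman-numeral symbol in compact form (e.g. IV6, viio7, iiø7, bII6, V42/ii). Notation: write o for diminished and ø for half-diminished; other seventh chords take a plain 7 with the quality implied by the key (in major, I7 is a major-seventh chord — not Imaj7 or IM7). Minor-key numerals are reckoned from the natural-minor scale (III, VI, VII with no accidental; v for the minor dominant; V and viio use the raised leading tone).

Stacked in thirds the chord is F#-A#-C#: a major triad on F#.
F# is not a diatonic chord root with this quality in E minor, but it lies a perfect fifth above B (V), so the chord functions as an applied dominant of V.

V/V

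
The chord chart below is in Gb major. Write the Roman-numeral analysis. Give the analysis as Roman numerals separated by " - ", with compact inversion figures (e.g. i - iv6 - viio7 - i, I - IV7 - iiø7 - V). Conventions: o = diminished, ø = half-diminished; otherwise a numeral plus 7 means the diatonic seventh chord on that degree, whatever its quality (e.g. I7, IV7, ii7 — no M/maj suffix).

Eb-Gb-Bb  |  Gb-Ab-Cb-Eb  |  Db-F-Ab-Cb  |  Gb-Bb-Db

vi - ii42 - V7 - I

Eb-Gb-Bb: root Eb is the submediant; minor triad there is vi.
Gb-Ab-Cb-Eb: minor seventh chord on Ab = scale degree 2 → ii42.
Db-F-Ab-Cb: dominant seventh chord on Db = scale degree 5 → V7.
Gb-Bb-Db: root Gb is the tonic; major triad there is I.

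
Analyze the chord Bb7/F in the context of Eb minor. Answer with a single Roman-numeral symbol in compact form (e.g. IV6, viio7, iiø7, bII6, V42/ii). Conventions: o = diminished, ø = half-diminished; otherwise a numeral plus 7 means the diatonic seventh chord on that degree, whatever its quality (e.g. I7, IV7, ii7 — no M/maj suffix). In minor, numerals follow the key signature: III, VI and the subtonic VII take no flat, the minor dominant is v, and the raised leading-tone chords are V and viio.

Stacked in thirds the chord is Bb-D-F-Ab: a dominant seventh chord on Bb.
In Eb minor, Bb is the dominant; the diatonic dominant seventh chord there is V7.
With F in the bass the chord is in second inversion, so the figured bass is 43.

V43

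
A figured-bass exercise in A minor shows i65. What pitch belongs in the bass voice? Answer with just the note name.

C

i in A minor has root A; the chord is A-C-E-G.
The figure 65 means first inversion — the third is in the bass.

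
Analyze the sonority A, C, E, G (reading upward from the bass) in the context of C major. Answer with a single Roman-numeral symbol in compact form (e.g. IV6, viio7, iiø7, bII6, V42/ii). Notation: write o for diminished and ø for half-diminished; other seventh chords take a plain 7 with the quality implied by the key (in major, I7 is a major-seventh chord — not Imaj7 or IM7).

vi7

The pitches A-C-E-G form a minor seventh chord rooted on A.
A is scale degree 6 in C major, and a minor seventh chord on that degree is written vi7.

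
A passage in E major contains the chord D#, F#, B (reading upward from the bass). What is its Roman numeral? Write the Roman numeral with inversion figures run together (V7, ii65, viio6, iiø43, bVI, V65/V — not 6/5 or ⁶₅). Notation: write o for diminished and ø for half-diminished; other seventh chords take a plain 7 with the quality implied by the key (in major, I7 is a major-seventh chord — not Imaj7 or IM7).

V6

Stacked in thirds the chord is B-D#-F#: a major triad on B.
In E major, B is the dominant; the diatonic major triad there is V.
With D# in the bass the chord is in first inversion, so the figured bass is 6.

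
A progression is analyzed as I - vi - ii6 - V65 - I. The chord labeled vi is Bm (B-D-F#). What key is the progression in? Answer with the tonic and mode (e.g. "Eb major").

D major

The chord Bm is a minor triad rooted on B; its label is vi.
If B is scale degree 6 and the mode makes that degree carry a minor triad, the tonic is D and the mode is major.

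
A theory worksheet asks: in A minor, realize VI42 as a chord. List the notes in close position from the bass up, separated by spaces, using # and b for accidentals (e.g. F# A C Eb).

In A minor, scale degree 6 is F, and the diatonic chord built there is a major seventh chord.
That chord is spelled F-A-C-E.
The figured bass 42 indicates third inversion, placing the seventh (E) in the bass: E-F-A-C.

E F A C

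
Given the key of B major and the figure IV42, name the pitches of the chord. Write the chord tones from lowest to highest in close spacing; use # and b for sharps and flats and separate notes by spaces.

In B major, the fourth degree is E, and the diatonic chord built there is a major seventh chord.
That chord is spelled E-G#-B-D#.
With the 42 figure the chord is in third inversion; from the bass D# upward in close position it reads D#-E-G#-B.

D# E G# B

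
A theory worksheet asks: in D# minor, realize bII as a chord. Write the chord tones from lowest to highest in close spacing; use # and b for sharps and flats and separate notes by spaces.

E G# B

Scale degree 2 in D# minor is E#; lowering it a half step gives E. bII is the Neapolitan chord — a major triad on the lowered second degree.
So the chord is E-G#-B.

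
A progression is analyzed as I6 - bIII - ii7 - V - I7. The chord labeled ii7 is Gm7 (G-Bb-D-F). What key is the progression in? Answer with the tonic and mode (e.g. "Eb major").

The anchor chord is a minor seventh chord on G, labeled ii7.
ii7 on G implies G is the supertonic; that puts the tonic at F, and the lowercase numeral fits major mode.

F major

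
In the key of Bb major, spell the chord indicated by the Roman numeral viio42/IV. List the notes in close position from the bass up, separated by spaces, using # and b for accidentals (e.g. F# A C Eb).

The slash marks an applied leading-tone chord: viio of IV. In Bb major, IV is Eb, so the leading tone to it is D, a half step below.
Building a fully diminished seventh chord on D gives D-F-Ab-Cb.
The figured bass 42 indicates third inversion, placing the seventh (Cb) in the bass: Cb-D-F-Ab.

Cb D F Ab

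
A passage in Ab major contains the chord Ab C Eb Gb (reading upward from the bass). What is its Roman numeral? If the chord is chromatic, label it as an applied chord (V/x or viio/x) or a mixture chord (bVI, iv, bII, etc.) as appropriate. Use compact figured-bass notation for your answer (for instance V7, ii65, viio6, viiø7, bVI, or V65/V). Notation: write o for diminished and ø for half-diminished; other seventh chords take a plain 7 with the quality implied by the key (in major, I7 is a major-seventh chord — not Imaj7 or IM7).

V7/IV

Stacked in thirds the chord is Ab-C-Eb-Gb: a dominant seventh chord on Ab.
Ab is not a diatonic chord root with this quality in Ab major, but it lies a perfect fifth above Db (IV), so the chord functions as an applied dominant of IV.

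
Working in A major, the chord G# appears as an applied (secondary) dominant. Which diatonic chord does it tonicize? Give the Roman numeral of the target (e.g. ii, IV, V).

The chord is a major triad on G#.
A dominant resolves down a perfect fifth: G# → C#. In A major, C# is scale degree 3, i.e. iii.

iii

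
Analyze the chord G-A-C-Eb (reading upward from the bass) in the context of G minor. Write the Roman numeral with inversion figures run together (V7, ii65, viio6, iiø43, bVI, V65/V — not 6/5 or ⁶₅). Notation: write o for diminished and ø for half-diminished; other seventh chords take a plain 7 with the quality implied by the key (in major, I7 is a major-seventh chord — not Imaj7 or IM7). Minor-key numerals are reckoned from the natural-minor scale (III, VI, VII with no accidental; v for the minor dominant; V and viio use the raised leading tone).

iiø42

Stacked in thirds the chord is A-C-Eb-G: a half-diminished seventh chord on A.
A is scale degree 2 in G minor, and a half-diminished seventh chord on that degree is written iiø7.
With G in the bass the chord is in third inversion, so the figured bass is 42.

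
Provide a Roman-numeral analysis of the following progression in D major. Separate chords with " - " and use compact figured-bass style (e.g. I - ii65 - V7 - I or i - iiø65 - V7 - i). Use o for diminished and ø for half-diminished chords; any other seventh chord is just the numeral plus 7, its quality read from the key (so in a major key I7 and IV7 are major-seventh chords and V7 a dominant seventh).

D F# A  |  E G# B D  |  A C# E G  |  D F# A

I - V7/V - V7 - I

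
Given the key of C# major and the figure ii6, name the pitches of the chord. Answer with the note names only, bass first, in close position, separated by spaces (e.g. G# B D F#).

F# A# D#

The numeral's case and figure indicate a minor triad. In C# major its root, the supertonic, is D#.
Stacking thirds from D# gives D#-F#-A#.
With the 6 figure the chord is in first inversion; from the bass F# upward in close position it reads F#-A#-D#.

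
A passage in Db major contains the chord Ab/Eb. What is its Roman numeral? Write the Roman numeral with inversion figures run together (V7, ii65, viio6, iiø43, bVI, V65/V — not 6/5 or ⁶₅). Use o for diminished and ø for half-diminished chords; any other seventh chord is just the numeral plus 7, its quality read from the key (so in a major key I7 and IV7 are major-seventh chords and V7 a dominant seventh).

The pitches Ab-C-Eb form a major triad rooted on Ab.
In Db major, Ab is the dominant; the diatonic major triad there is V.
With Eb in the bass the chord is in second inversion, so the figured bass is 64.

V64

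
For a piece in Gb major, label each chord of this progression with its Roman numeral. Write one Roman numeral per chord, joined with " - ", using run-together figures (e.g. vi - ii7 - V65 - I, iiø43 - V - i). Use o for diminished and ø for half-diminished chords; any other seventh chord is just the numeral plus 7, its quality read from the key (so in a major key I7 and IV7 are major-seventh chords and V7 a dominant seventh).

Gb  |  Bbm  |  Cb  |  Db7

I - iii - IV - V7

Gb: major triad on Gb = scale degree 1 → I.
Bbm has root Bb, degree 3 in Gb major, so iii.
Cb: major triad on Cb = scale degree 4 → IV.
Db7: root Db is the dominant; dominant seventh chord there is V7.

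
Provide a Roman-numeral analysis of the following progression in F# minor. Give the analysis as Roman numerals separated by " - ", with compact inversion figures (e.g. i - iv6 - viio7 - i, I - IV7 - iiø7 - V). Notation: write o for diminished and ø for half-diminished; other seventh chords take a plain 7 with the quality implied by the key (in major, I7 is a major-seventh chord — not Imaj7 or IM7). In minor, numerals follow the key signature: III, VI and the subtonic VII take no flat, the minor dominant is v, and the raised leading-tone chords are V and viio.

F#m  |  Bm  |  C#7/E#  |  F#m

i - iv - V65 - i

F#m: minor triad on F# = scale degree 1 → i.
Bm: minor triad on B = scale degree 4 → iv.
C#7/E#: root C# is the dominant; dominant seventh chord there is V65.
F#m: minor triad on F# = scale degree 1 → i.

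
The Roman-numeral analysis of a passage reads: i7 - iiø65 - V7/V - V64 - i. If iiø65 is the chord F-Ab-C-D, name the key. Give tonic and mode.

C minor

The chord Dm7b5/F is a half-diminished seventh chord rooted on D; its label is iiø65.
Counting down one scale step from D places the tonic on C; a half-diminished seventh chord on degree 2 is diatonic only in minor.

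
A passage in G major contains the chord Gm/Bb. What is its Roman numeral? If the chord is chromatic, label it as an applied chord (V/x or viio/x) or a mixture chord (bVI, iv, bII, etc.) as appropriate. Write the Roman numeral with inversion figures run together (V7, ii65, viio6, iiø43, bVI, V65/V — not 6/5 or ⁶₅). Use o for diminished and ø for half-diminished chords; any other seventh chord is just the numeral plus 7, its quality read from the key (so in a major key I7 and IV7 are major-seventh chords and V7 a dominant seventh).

Stacked in thirds the chord is G-Bb-D: a minor triad on G.
G is the first degree of G major. This is the minor tonic, borrowed from the parallel minor.
With Bb in the bass the chord is in first inversion, so the figured bass is 6.

i6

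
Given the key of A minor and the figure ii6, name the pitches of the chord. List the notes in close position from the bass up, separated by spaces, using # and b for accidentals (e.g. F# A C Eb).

D F# B

ii6 is the minor supertonic, borrowed from the parallel major (the Dorian ii). In A minor that root is B.
So the chord is B-D-F#, a minor triad.
The figured bass 6 indicates first inversion, placing the third (D) in the bass: D-F#-B.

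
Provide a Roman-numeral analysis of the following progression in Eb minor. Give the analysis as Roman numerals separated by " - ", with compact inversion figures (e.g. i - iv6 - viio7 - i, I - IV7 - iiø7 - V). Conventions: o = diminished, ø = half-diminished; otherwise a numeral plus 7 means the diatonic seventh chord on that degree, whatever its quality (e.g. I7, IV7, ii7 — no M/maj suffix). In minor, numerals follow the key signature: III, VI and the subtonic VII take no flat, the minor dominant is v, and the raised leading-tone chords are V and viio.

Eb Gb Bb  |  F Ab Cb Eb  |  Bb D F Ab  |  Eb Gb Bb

i - iiø7 - V7 - i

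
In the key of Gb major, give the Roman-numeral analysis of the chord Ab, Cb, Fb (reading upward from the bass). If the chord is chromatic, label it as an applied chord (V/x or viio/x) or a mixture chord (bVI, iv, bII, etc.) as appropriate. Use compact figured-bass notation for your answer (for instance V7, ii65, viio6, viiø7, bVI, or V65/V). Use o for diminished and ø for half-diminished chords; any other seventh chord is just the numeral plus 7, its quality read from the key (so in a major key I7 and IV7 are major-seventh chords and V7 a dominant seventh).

Stacked in thirds the chord is Fb-Ab-Cb: a major triad on Fb.
Fb is the lowered seventh degree of Gb major (diatonic 7 would be F). This is a major triad on the lowered seventh degree (the subtonic), borrowed from the parallel minor.
With Ab in the bass the chord is in first inversion, so the figured bass is 6.

bVII6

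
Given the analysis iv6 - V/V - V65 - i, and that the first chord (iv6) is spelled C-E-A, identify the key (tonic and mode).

The chord Am/C is a minor triad rooted on A; its label is iv6.
Counting down 3 scale steps from A places the tonic on E; a minor triad on degree 4 is diatonic only in minor.

E minor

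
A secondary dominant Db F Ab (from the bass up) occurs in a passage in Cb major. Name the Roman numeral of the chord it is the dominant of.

V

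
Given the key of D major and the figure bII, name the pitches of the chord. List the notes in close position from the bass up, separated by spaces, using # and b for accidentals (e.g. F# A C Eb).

Eb G Bb

bII is the Neapolitan chord — a major triad on the lowered second degree. In D major that root is Eb.
So the chord is Eb-G-Bb.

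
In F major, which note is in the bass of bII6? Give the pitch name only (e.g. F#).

Bb

bII in F major has root Gb; the chord is Gb-Bb-Db.
The figure 6 means first inversion — the third is in the bass.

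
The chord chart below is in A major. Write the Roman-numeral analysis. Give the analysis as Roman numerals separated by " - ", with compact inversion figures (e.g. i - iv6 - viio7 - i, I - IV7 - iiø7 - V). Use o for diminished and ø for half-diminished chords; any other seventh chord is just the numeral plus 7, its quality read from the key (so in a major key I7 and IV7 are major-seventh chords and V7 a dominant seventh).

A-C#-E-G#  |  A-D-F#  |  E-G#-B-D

I7 - IV64 - V7

A-C#-E-G#: root A is the tonic; major seventh chord there is I7.
A-D-F# has root D, degree 4 in A major, so IV64.
E-G#-B-D: root E is the dominant; dominant seventh chord there is V7.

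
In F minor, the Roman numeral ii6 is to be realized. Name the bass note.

Bb

ii in F minor has root G; the chord is G-Bb-D.
The figure 6 means first inversion — the third is in the bass.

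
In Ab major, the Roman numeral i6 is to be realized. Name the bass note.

i in Ab major has root Ab; the chord is Ab-Cb-Eb.
The figure 6 means first inversion — the third is in the bass.

Cb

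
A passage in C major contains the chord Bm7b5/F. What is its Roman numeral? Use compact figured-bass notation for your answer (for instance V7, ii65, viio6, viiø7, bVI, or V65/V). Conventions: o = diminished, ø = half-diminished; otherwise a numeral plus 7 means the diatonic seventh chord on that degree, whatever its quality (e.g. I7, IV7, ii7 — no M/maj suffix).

The pitches B-D-F-A form a half-diminished seventh chord rooted on B.
B is scale degree 7 in C major, and a half-diminished seventh chord on that degree is written viiø7.
With F in the bass the chord is in second inversion, so the figured bass is 43.

viiø43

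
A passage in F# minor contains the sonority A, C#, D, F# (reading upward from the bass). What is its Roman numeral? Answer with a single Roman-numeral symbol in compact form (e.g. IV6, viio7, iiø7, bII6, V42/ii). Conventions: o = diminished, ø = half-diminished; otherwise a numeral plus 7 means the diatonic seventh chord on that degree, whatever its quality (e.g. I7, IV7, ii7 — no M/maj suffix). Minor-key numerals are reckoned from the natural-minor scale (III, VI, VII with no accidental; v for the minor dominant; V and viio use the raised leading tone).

Stacked in thirds the chord is D-F#-A-C#: a major seventh chord on D.
In F# minor, D is the submediant; the diatonic major seventh chord there is VI7.
With A in the bass the chord is in second inversion, so the figured bass is 43.

VI43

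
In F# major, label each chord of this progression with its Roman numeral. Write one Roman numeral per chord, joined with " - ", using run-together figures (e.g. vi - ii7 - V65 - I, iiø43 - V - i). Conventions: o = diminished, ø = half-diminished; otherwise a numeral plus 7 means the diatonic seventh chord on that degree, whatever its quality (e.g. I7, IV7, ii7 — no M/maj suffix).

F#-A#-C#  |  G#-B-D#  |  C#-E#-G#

F#-A#-C# has root F#, degree 1 in F# major, so I.
G#-B-D#: root G# is the supertonic; minor triad there is ii.
C#-E#-G# has root C#, degree 5 in F# major, so V.

I - ii - V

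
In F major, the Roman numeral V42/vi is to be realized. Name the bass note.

The applied chord V42/vi is rooted on A: A-C#-E-G.
The figure 42 means third inversion — the seventh is in the bass.

G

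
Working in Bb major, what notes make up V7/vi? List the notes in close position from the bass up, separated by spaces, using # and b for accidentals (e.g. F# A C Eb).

The slash means an applied dominant: we want the dominant of vi. In Bb major, vi is G minor, and its dominant is built on D.
Building a dominant seventh chord on D gives D-F#-A-C.

D F# A C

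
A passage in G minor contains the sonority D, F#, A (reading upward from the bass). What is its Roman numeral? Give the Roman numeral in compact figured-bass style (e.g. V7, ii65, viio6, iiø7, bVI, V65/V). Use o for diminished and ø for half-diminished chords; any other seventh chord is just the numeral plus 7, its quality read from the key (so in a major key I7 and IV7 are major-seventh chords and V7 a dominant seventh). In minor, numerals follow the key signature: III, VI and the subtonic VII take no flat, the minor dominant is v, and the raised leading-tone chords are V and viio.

Stacked in thirds the chord is D-F#-A: a major triad on D.
In G minor, D is the dominant; the diatonic major triad there is V.

V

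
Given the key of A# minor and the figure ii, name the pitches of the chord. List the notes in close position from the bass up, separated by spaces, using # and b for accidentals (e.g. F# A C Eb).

B# D# F##

ii is the minor supertonic, borrowed from the parallel major (the Dorian ii). In A# minor that root is B#.
So the chord is B#-D#-F##, a minor triad.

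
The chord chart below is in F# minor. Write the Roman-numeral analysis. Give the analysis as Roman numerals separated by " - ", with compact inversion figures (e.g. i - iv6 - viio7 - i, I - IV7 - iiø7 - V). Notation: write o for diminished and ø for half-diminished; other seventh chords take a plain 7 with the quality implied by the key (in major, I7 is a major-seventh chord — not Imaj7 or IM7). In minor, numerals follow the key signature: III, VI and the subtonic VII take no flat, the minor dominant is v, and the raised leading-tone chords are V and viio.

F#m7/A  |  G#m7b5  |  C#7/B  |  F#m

i65 - iiø7 - V42 - i

F#m7/A has root F#, degree 1 in F# minor, so i65.
G#m7b5 has root G#, degree 2 in F# minor, so iiø7.
C#7/B has root C#, degree 5 in F# minor, so V42.
F#m: root F# is the tonic; minor triad there is i.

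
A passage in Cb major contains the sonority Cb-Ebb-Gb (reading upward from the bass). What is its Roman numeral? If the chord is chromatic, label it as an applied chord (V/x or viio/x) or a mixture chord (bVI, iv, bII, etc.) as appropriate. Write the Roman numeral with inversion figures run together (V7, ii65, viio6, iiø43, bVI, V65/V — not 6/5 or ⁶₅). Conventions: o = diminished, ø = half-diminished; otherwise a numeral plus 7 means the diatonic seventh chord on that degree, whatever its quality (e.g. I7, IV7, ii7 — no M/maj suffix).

i

Stacked in thirds the chord is Cb-Ebb-Gb: a minor triad on Cb.
Cb is the first degree of Cb major. This is the minor tonic, borrowed from the parallel minor.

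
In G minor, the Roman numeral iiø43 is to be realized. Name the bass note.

Eb

iiø in G minor has root A; the chord is A-C-Eb-G.
The figure 43 means second inversion — the fifth is in the bass.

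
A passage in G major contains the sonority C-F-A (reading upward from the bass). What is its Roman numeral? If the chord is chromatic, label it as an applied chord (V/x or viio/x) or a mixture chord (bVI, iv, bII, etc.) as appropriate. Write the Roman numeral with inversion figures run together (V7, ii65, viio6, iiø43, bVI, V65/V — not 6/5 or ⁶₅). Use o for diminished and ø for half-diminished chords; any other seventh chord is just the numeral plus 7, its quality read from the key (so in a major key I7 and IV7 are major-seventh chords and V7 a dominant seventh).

Stacked in thirds the chord is F-A-C: a major triad on F.
F is the lowered seventh degree of G major (diatonic 7 would be F#). This is a major triad on the lowered seventh degree (the subtonic), borrowed from the parallel minor.
With C in the bass the chord is in second inversion, so the figured bass is 64.

bVII64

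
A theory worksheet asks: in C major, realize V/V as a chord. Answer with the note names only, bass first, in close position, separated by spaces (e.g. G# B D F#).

D F# A

The slash means an applied dominant: we want the dominant of V. In C major, V is G major, and its dominant is built on D.
Building a major triad on D gives D-F#-A.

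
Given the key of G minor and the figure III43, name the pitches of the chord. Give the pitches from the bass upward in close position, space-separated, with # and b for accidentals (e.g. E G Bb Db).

The numeral's case and figure indicate a major seventh chord. In G minor its root, the third degree, is Bb.
That chord is spelled Bb-D-F-A.
With the 43 figure the chord is in second inversion; from the bass F upward in close position it reads F-A-Bb-D.

F A Bb D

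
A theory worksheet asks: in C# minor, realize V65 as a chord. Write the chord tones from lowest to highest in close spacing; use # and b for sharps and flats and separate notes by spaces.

In C# minor, the fifth degree is G#. The dominant is major (leading tone raised), so V is a dominant seventh chord.
That chord is spelled G#-B#-D#-F#.
The figured bass 65 indicates first inversion, placing the third (B#) in the bass: B#-D#-F#-G#.

B# D# F# G#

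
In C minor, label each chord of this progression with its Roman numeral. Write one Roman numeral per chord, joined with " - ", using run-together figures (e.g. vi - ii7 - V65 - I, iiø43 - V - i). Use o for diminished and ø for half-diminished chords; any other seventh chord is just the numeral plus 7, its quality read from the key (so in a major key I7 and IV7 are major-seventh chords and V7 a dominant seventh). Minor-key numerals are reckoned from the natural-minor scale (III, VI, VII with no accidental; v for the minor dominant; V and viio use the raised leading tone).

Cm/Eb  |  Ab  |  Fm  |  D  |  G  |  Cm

i6 - VI - iv - V/V - V - i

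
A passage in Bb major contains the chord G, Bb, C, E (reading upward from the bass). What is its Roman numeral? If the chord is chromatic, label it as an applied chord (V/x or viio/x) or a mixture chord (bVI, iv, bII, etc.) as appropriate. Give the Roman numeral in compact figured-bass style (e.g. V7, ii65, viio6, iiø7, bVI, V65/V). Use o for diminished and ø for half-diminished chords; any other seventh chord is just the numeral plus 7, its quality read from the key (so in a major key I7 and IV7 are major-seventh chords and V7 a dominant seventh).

V43/V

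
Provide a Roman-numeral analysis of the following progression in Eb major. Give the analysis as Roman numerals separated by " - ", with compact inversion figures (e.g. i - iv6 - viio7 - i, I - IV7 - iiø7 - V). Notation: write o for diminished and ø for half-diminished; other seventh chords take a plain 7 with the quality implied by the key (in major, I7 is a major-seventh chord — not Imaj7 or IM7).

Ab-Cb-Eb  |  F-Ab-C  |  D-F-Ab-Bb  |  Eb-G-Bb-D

iv - ii - V65 - I7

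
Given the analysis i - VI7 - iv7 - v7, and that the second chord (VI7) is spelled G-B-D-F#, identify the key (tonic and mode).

B minor

The chord Gmaj7 is a major seventh chord rooted on G; its label is VI7.
Counting down 5 scale steps from G places the tonic on B; a major seventh chord on degree 6 is diatonic only in minor.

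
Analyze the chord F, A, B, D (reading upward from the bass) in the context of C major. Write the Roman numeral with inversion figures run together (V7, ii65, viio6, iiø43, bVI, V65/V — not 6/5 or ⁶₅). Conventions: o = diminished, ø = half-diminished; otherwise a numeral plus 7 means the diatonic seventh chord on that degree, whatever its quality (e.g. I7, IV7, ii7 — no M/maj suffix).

viiø43

Stacked in thirds the chord is B-D-F-A: a half-diminished seventh chord on B.
In C major, B is the leading tone; the diatonic half-diminished seventh chord there is viiø7.
With F in the bass the chord is in second inversion, so the figured bass is 43.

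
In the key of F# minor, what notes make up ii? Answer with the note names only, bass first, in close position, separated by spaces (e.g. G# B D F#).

ii is the minor supertonic, borrowed from the parallel major (the Dorian ii). In F# minor that root is G#.
So the chord is G#-B-D#, a minor triad.

G# B D#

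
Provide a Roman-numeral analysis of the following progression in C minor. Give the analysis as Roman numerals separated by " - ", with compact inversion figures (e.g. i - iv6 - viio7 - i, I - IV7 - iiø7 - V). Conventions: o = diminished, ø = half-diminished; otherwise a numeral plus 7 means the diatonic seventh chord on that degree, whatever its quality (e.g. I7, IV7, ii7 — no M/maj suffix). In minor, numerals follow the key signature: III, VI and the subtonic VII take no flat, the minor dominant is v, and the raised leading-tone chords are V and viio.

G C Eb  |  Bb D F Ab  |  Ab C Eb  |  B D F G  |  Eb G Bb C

i64 - VII7 - VI - V65 - i65

G-C-Eb has root C, degree 1 in C minor, so i64.
Bb-D-F-Ab: dominant seventh chord on Bb = scale degree 7 → VII7.
Ab-C-Eb: major triad on Ab = scale degree 6 → VI.
B-D-F-G: dominant seventh chord on G = scale degree 5 → V65.
Eb-G-Bb-C: minor seventh chord on C = scale degree 1 → i65.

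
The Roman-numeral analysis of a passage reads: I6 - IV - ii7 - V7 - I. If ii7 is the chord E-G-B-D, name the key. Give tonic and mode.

The chord Em7 is a minor seventh chord rooted on E; its label is ii7.
Counting down one scale step from E places the tonic on D; a minor seventh chord on degree 2 is diatonic only in major.

D major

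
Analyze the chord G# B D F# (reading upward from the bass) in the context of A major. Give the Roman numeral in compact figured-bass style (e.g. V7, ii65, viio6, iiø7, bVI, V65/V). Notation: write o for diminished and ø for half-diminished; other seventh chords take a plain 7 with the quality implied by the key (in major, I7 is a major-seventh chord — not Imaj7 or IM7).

Stacked in thirds the chord is G#-B-D-F#: a half-diminished seventh chord on G#.
In A major, G# is the leading tone; the diatonic half-diminished seventh chord there is viiø7.

viiø7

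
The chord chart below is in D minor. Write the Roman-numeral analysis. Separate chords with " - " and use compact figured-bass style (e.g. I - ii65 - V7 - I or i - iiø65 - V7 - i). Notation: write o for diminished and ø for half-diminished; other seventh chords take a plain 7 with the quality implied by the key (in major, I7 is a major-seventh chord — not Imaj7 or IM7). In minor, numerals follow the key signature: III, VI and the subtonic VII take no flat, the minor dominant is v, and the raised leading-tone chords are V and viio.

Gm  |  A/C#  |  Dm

iv - V6 - i

Gm: root G is the subdominant; minor triad there is iv.
A/C#: root A is the dominant; major triad there is V6.
Dm has root D, degree 1 in D minor, so i.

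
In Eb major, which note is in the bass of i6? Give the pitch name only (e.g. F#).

i in Eb major has root Eb; the chord is Eb-Gb-Bb.
The figure 6 means first inversion — the third is in the bass.

Gb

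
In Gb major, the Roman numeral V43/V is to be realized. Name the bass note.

Eb

The applied chord V43/V is rooted on Ab: Ab-C-Eb-Gb.
The figure 43 means second inversion — the fifth is in the bass.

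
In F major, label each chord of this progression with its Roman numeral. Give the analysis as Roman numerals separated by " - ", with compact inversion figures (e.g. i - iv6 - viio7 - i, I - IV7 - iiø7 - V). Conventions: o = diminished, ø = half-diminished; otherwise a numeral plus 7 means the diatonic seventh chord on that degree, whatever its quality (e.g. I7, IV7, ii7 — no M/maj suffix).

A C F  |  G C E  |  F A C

A-C-F: major triad on F = scale degree 1 → I6.
G-C-E: root C is the dominant; major triad there is V64.
F-A-C: major triad on F = scale degree 1 → I.

I6 - V64 - I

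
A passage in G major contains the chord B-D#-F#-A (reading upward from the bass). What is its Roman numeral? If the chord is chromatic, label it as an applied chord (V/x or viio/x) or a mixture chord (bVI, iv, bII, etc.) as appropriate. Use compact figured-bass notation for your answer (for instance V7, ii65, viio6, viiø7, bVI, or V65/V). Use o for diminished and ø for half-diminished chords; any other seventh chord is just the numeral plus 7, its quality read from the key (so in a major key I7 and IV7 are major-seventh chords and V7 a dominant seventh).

V7/vi

Stacked in thirds the chord is B-D#-F#-A: a dominant seventh chord on B.
B is not a diatonic chord root with this quality in G major, but it lies a perfect fifth above E (vi), so the chord functions as an applied dominant of vi.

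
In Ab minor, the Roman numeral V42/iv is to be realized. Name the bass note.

The applied chord V42/iv is rooted on Ab: Ab-C-Eb-Gb.
The figure 42 means third inversion — the seventh is in the bass.

Gb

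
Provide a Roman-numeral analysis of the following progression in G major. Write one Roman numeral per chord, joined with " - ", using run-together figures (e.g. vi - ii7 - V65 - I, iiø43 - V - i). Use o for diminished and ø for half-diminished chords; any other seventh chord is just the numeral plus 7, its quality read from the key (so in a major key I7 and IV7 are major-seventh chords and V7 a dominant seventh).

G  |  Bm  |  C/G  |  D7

I - iii - IV64 - V7

G: major triad on G = scale degree 1 → I.
Bm: root B is the mediant; minor triad there is iii.
C/G: root C is the subdominant; major triad there is IV64.
D7 has root D, degree 5 in G major, so V7.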